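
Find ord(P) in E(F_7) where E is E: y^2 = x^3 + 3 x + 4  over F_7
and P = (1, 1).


Compute successive multiples of P until we hit O:
  1P = (1, 1)
  2P = (0, 2)
  3P = (0, 5)
  4P = (1, 6)
  5P = O

ord(P) = 5


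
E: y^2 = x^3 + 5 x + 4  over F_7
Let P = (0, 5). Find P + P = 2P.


Doubling: s = (3 x1^2 + a) / (2 y1)
s = (3*0^2 + 5) / (2*5) mod 7 = 4
x3 = s^2 - 2 x1 mod 7 = 4^2 - 2*0 = 2
y3 = s (x1 - x3) - y1 mod 7 = 4 * (0 - 2) - 5 = 1

2P = (2, 1)


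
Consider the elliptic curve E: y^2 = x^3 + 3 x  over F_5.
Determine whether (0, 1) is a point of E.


Check whether y^2 = x^3 + 3 x + 0 (mod 5) for (x, y) = (0, 1).
LHS: y^2 = 1^2 mod 5 = 1
RHS: x^3 + 3 x + 0 = 0^3 + 3*0 + 0 mod 5 = 0
LHS != RHS

No, not on the curve


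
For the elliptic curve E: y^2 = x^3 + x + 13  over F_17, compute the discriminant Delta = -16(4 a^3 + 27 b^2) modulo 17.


4 a^3 + 27 b^2 = 4*1^3 + 27*13^2 = 4 + 4563 = 4567
Delta = -16 * (4567) = -73072
Delta mod 17 = 11

Delta = 11 (mod 17)


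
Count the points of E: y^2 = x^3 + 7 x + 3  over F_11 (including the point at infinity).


For each x in F_11, count y with y^2 = x^3 + 7 x + 3 mod 11:
  x = 0: RHS = 3, y in [5, 6]  -> 2 point(s)
  x = 1: RHS = 0, y in [0]  -> 1 point(s)
  x = 2: RHS = 3, y in [5, 6]  -> 2 point(s)
  x = 5: RHS = 9, y in [3, 8]  -> 2 point(s)
  x = 9: RHS = 3, y in [5, 6]  -> 2 point(s)
Affine points: 9. Add the point at infinity: total = 10.

#E(F_11) = 10


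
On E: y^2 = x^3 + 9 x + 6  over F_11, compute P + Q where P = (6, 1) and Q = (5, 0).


P != Q, so use the chord formula.
s = (y2 - y1) / (x2 - x1) = (10) / (10) mod 11 = 1
x3 = s^2 - x1 - x2 mod 11 = 1^2 - 6 - 5 = 1
y3 = s (x1 - x3) - y1 mod 11 = 1 * (6 - 1) - 1 = 4

P + Q = (1, 4)


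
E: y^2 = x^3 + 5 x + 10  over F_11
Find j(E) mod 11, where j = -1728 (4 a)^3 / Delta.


Delta = -16(4 a^3 + 27 b^2) mod 11 = 5
-1728 * (4 a)^3 = -1728 * (4*5)^3 mod 11 = 8
j = 8 * 5^(-1) mod 11 = 6

j = 6 (mod 11)


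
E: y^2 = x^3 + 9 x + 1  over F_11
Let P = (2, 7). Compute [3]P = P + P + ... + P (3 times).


k = 3 = 11_2 (binary, LSB first: 11)
Double-and-add from P = (2, 7):
  bit 0 = 1: acc = O + (2, 7) = (2, 7)
  bit 1 = 1: acc = (2, 7) + (1, 0) = (2, 4)

3P = (2, 4)


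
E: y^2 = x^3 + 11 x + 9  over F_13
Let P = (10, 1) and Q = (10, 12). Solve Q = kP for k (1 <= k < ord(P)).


Enumerate multiples of P until we hit Q = (10, 12):
  1P = (10, 1)
  2P = (3, 2)
  3P = (4, 0)
  4P = (3, 11)
  5P = (10, 12)
Match found at i = 5.

k = 5


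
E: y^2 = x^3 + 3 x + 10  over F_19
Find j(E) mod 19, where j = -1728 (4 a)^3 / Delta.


Delta = -16(4 a^3 + 27 b^2) mod 19 = 7
-1728 * (4 a)^3 = -1728 * (4*3)^3 mod 19 = 18
j = 18 * 7^(-1) mod 19 = 8

j = 8 (mod 19)


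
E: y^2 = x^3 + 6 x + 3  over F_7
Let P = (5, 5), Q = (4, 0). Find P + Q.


P != Q, so use the chord formula.
s = (y2 - y1) / (x2 - x1) = (2) / (6) mod 7 = 5
x3 = s^2 - x1 - x2 mod 7 = 5^2 - 5 - 4 = 2
y3 = s (x1 - x3) - y1 mod 7 = 5 * (5 - 2) - 5 = 3

P + Q = (2, 3)


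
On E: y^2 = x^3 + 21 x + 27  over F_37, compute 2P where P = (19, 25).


Doubling: s = (3 x1^2 + a) / (2 y1)
s = (3*19^2 + 21) / (2*25) mod 37 = 28
x3 = s^2 - 2 x1 mod 37 = 28^2 - 2*19 = 6
y3 = s (x1 - x3) - y1 mod 37 = 28 * (19 - 6) - 25 = 6

2P = (6, 6)


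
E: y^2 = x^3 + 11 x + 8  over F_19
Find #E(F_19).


For each x in F_19, count y with y^2 = x^3 + 11 x + 8 mod 19:
  x = 1: RHS = 1, y in [1, 18]  -> 2 point(s)
  x = 2: RHS = 0, y in [0]  -> 1 point(s)
  x = 3: RHS = 11, y in [7, 12]  -> 2 point(s)
  x = 5: RHS = 17, y in [6, 13]  -> 2 point(s)
  x = 6: RHS = 5, y in [9, 10]  -> 2 point(s)
  x = 8: RHS = 0, y in [0]  -> 1 point(s)
  x = 9: RHS = 0, y in [0]  -> 1 point(s)
  x = 10: RHS = 16, y in [4, 15]  -> 2 point(s)
  x = 11: RHS = 16, y in [4, 15]  -> 2 point(s)
  x = 12: RHS = 6, y in [5, 14]  -> 2 point(s)
  x = 13: RHS = 11, y in [7, 12]  -> 2 point(s)
  x = 16: RHS = 5, y in [9, 10]  -> 2 point(s)
  x = 17: RHS = 16, y in [4, 15]  -> 2 point(s)
Affine points: 23. Add the point at infinity: total = 24.

#E(F_19) = 24


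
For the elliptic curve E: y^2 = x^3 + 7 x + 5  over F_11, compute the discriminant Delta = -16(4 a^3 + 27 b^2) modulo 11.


4 a^3 + 27 b^2 = 4*7^3 + 27*5^2 = 1372 + 675 = 2047
Delta = -16 * (2047) = -32752
Delta mod 11 = 6

Delta = 6 (mod 11)


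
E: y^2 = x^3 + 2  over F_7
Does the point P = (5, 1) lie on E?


Check whether y^2 = x^3 + 0 x + 2 (mod 7) for (x, y) = (5, 1).
LHS: y^2 = 1^2 mod 7 = 1
RHS: x^3 + 0 x + 2 = 5^3 + 0*5 + 2 mod 7 = 1
LHS = RHS

Yes, on the curve


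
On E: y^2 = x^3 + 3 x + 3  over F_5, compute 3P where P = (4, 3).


k = 3 = 11_2 (binary, LSB first: 11)
Double-and-add from P = (4, 3):
  bit 0 = 1: acc = O + (4, 3) = (4, 3)
  bit 1 = 1: acc = (4, 3) + (3, 3) = (3, 2)

3P = (3, 2)


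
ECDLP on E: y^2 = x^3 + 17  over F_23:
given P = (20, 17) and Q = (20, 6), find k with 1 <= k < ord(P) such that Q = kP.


Enumerate multiples of P until we hit Q = (20, 6):
  1P = (20, 17)
  2P = (1, 15)
  3P = (8, 0)
  4P = (1, 8)
  5P = (20, 6)
Match found at i = 5.

k = 5


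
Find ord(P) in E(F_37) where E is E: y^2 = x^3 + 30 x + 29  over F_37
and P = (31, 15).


Compute successive multiples of P until we hit O:
  1P = (31, 15)
  2P = (8, 2)
  3P = (10, 21)
  4P = (21, 35)
  5P = (26, 12)
  6P = (7, 29)
  7P = (33, 17)
  8P = (11, 5)
  ... (continuing to 28P)
  28P = O

ord(P) = 28


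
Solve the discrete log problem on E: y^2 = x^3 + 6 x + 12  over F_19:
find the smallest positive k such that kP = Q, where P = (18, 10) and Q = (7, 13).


Enumerate multiples of P until we hit Q = (7, 13):
  1P = (18, 10)
  2P = (7, 13)
Match found at i = 2.

k = 2


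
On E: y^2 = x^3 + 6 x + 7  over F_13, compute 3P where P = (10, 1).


k = 3 = 11_2 (binary, LSB first: 11)
Double-and-add from P = (10, 1):
  bit 0 = 1: acc = O + (10, 1) = (10, 1)
  bit 1 = 1: acc = (10, 1) + (2, 1) = (1, 12)

3P = (1, 12)


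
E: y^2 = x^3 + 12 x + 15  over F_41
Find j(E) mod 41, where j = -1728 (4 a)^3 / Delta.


Delta = -16(4 a^3 + 27 b^2) mod 41 = 37
-1728 * (4 a)^3 = -1728 * (4*12)^3 mod 41 = 33
j = 33 * 37^(-1) mod 41 = 2

j = 2 (mod 41)


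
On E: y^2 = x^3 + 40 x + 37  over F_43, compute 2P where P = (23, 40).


Doubling: s = (3 x1^2 + a) / (2 y1)
s = (3*23^2 + 40) / (2*40) mod 43 = 37
x3 = s^2 - 2 x1 mod 43 = 37^2 - 2*23 = 33
y3 = s (x1 - x3) - y1 mod 43 = 37 * (23 - 33) - 40 = 20

2P = (33, 20)


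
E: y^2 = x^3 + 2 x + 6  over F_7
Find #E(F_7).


For each x in F_7, count y with y^2 = x^3 + 2 x + 6 mod 7:
  x = 1: RHS = 2, y in [3, 4]  -> 2 point(s)
  x = 2: RHS = 4, y in [2, 5]  -> 2 point(s)
  x = 3: RHS = 4, y in [2, 5]  -> 2 point(s)
  x = 4: RHS = 1, y in [1, 6]  -> 2 point(s)
  x = 5: RHS = 1, y in [1, 6]  -> 2 point(s)
Affine points: 10. Add the point at infinity: total = 11.

#E(F_7) = 11


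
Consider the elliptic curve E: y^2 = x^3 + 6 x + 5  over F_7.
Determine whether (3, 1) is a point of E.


Check whether y^2 = x^3 + 6 x + 5 (mod 7) for (x, y) = (3, 1).
LHS: y^2 = 1^2 mod 7 = 1
RHS: x^3 + 6 x + 5 = 3^3 + 6*3 + 5 mod 7 = 1
LHS = RHS

Yes, on the curve


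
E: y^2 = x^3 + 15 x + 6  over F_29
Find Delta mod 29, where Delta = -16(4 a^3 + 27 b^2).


4 a^3 + 27 b^2 = 4*15^3 + 27*6^2 = 13500 + 972 = 14472
Delta = -16 * (14472) = -231552
Delta mod 29 = 13

Delta = 13 (mod 29)


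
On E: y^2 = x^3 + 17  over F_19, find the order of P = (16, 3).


Compute successive multiples of P until we hit O:
  1P = (16, 3)
  2P = (12, 15)
  3P = (0, 6)
  4P = (4, 9)
  5P = (4, 10)
  6P = (0, 13)
  7P = (12, 4)
  8P = (16, 16)
  ... (continuing to 9P)
  9P = O

ord(P) = 9


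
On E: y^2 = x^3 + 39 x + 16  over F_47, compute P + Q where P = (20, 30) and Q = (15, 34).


P != Q, so use the chord formula.
s = (y2 - y1) / (x2 - x1) = (4) / (42) mod 47 = 18
x3 = s^2 - x1 - x2 mod 47 = 18^2 - 20 - 15 = 7
y3 = s (x1 - x3) - y1 mod 47 = 18 * (20 - 7) - 30 = 16

P + Q = (7, 16)


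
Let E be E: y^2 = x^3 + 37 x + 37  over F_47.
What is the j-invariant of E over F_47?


Delta = -16(4 a^3 + 27 b^2) mod 47 = 26
-1728 * (4 a)^3 = -1728 * (4*37)^3 mod 47 = 13
j = 13 * 26^(-1) mod 47 = 24

j = 24 (mod 47)


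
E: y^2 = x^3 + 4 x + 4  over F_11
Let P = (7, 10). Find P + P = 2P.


Doubling: s = (3 x1^2 + a) / (2 y1)
s = (3*7^2 + 4) / (2*10) mod 11 = 7
x3 = s^2 - 2 x1 mod 11 = 7^2 - 2*7 = 2
y3 = s (x1 - x3) - y1 mod 11 = 7 * (7 - 2) - 10 = 3

2P = (2, 3)


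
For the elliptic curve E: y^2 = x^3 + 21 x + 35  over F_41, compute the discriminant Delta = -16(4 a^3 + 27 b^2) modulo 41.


4 a^3 + 27 b^2 = 4*21^3 + 27*35^2 = 37044 + 33075 = 70119
Delta = -16 * (70119) = -1121904
Delta mod 41 = 20

Delta = 20 (mod 41)


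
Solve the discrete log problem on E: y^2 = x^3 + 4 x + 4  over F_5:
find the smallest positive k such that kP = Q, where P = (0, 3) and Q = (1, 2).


Enumerate multiples of P until we hit Q = (1, 2):
  1P = (0, 3)
  2P = (1, 3)
  3P = (4, 2)
  4P = (2, 0)
  5P = (4, 3)
  6P = (1, 2)
Match found at i = 6.

k = 6


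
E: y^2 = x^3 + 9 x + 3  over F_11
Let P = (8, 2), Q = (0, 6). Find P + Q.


P != Q, so use the chord formula.
s = (y2 - y1) / (x2 - x1) = (4) / (3) mod 11 = 5
x3 = s^2 - x1 - x2 mod 11 = 5^2 - 8 - 0 = 6
y3 = s (x1 - x3) - y1 mod 11 = 5 * (8 - 6) - 2 = 8

P + Q = (6, 8)


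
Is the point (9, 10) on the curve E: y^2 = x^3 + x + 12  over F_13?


Check whether y^2 = x^3 + 1 x + 12 (mod 13) for (x, y) = (9, 10).
LHS: y^2 = 10^2 mod 13 = 9
RHS: x^3 + 1 x + 12 = 9^3 + 1*9 + 12 mod 13 = 9
LHS = RHS

Yes, on the curve


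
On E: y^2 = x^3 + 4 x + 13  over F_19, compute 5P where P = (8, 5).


k = 5 = 101_2 (binary, LSB first: 101)
Double-and-add from P = (8, 5):
  bit 0 = 1: acc = O + (8, 5) = (8, 5)
  bit 1 = 0: acc unchanged = (8, 5)
  bit 2 = 1: acc = (8, 5) + (17, 15) = (14, 1)

5P = (14, 1)


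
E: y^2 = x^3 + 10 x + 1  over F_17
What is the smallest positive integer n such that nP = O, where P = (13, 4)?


Compute successive multiples of P until we hit O:
  1P = (13, 4)
  2P = (0, 1)
  3P = (12, 8)
  4P = (8, 10)
  5P = (9, 15)
  6P = (10, 9)
  7P = (10, 8)
  8P = (9, 2)
  ... (continuing to 13P)
  13P = O

ord(P) = 13


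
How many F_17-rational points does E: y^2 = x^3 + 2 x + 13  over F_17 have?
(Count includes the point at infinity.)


For each x in F_17, count y with y^2 = x^3 + 2 x + 13 mod 17:
  x = 0: RHS = 13, y in [8, 9]  -> 2 point(s)
  x = 1: RHS = 16, y in [4, 13]  -> 2 point(s)
  x = 2: RHS = 8, y in [5, 12]  -> 2 point(s)
  x = 4: RHS = 0, y in [0]  -> 1 point(s)
  x = 7: RHS = 13, y in [8, 9]  -> 2 point(s)
  x = 10: RHS = 13, y in [8, 9]  -> 2 point(s)
  x = 13: RHS = 9, y in [3, 14]  -> 2 point(s)
  x = 15: RHS = 1, y in [1, 16]  -> 2 point(s)
Affine points: 15. Add the point at infinity: total = 16.

#E(F_17) = 16


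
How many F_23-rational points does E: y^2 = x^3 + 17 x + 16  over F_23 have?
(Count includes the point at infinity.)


For each x in F_23, count y with y^2 = x^3 + 17 x + 16 mod 23:
  x = 0: RHS = 16, y in [4, 19]  -> 2 point(s)
  x = 2: RHS = 12, y in [9, 14]  -> 2 point(s)
  x = 3: RHS = 2, y in [5, 18]  -> 2 point(s)
  x = 6: RHS = 12, y in [9, 14]  -> 2 point(s)
  x = 7: RHS = 18, y in [8, 15]  -> 2 point(s)
  x = 9: RHS = 1, y in [1, 22]  -> 2 point(s)
  x = 10: RHS = 13, y in [6, 17]  -> 2 point(s)
  x = 11: RHS = 16, y in [4, 19]  -> 2 point(s)
  x = 12: RHS = 16, y in [4, 19]  -> 2 point(s)
  x = 14: RHS = 8, y in [10, 13]  -> 2 point(s)
  x = 15: RHS = 12, y in [9, 14]  -> 2 point(s)
  x = 18: RHS = 13, y in [6, 17]  -> 2 point(s)
Affine points: 24. Add the point at infinity: total = 25.

#E(F_23) = 25


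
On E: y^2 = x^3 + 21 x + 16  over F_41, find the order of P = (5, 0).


Compute successive multiples of P until we hit O:
  1P = (5, 0)
  2P = O

ord(P) = 2


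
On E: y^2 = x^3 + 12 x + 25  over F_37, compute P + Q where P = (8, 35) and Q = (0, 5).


P != Q, so use the chord formula.
s = (y2 - y1) / (x2 - x1) = (7) / (29) mod 37 = 13
x3 = s^2 - x1 - x2 mod 37 = 13^2 - 8 - 0 = 13
y3 = s (x1 - x3) - y1 mod 37 = 13 * (8 - 13) - 35 = 11

P + Q = (13, 11)


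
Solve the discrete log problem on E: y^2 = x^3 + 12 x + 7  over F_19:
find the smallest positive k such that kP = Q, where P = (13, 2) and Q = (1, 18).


Enumerate multiples of P until we hit Q = (1, 18):
  1P = (13, 2)
  2P = (0, 8)
  3P = (7, 4)
  4P = (16, 18)
  5P = (10, 14)
  6P = (12, 13)
  7P = (1, 18)
Match found at i = 7.

k = 7


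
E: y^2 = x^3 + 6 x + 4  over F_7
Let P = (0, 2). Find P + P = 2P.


Doubling: s = (3 x1^2 + a) / (2 y1)
s = (3*0^2 + 6) / (2*2) mod 7 = 5
x3 = s^2 - 2 x1 mod 7 = 5^2 - 2*0 = 4
y3 = s (x1 - x3) - y1 mod 7 = 5 * (0 - 4) - 2 = 6

2P = (4, 6)


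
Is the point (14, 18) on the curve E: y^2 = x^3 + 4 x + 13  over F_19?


Check whether y^2 = x^3 + 4 x + 13 (mod 19) for (x, y) = (14, 18).
LHS: y^2 = 18^2 mod 19 = 1
RHS: x^3 + 4 x + 13 = 14^3 + 4*14 + 13 mod 19 = 1
LHS = RHS

Yes, on the curve


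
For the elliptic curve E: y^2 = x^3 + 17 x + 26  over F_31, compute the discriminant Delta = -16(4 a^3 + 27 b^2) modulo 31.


4 a^3 + 27 b^2 = 4*17^3 + 27*26^2 = 19652 + 18252 = 37904
Delta = -16 * (37904) = -606464
Delta mod 31 = 20

Delta = 20 (mod 31)


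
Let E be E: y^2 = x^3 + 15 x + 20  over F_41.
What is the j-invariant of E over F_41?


Delta = -16(4 a^3 + 27 b^2) mod 41 = 3
-1728 * (4 a)^3 = -1728 * (4*15)^3 mod 41 = 10
j = 10 * 3^(-1) mod 41 = 17

j = 17 (mod 41)


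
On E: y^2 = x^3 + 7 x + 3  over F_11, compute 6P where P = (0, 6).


k = 6 = 110_2 (binary, LSB first: 011)
Double-and-add from P = (0, 6):
  bit 0 = 0: acc unchanged = O
  bit 1 = 1: acc = O + (5, 3) = (5, 3)
  bit 2 = 1: acc = (5, 3) + (2, 5) = (2, 6)

6P = (2, 6)


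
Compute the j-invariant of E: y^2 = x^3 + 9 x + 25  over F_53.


Delta = -16(4 a^3 + 27 b^2) mod 53 = 19
-1728 * (4 a)^3 = -1728 * (4*9)^3 mod 53 = 18
j = 18 * 19^(-1) mod 53 = 40

j = 40 (mod 53)


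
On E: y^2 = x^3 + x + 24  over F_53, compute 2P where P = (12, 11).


Doubling: s = (3 x1^2 + a) / (2 y1)
s = (3*12^2 + 1) / (2*11) mod 53 = 51
x3 = s^2 - 2 x1 mod 53 = 51^2 - 2*12 = 33
y3 = s (x1 - x3) - y1 mod 53 = 51 * (12 - 33) - 11 = 31

2P = (33, 31)


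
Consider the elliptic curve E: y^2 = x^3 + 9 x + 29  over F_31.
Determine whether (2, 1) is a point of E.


Check whether y^2 = x^3 + 9 x + 29 (mod 31) for (x, y) = (2, 1).
LHS: y^2 = 1^2 mod 31 = 1
RHS: x^3 + 9 x + 29 = 2^3 + 9*2 + 29 mod 31 = 24
LHS != RHS

No, not on the curve


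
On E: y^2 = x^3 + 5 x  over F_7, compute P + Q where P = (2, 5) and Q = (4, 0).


P != Q, so use the chord formula.
s = (y2 - y1) / (x2 - x1) = (2) / (2) mod 7 = 1
x3 = s^2 - x1 - x2 mod 7 = 1^2 - 2 - 4 = 2
y3 = s (x1 - x3) - y1 mod 7 = 1 * (2 - 2) - 5 = 2

P + Q = (2, 2)


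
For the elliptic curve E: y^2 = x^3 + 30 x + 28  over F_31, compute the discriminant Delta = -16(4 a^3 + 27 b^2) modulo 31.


4 a^3 + 27 b^2 = 4*30^3 + 27*28^2 = 108000 + 21168 = 129168
Delta = -16 * (129168) = -2066688
Delta mod 31 = 20

Delta = 20 (mod 31)


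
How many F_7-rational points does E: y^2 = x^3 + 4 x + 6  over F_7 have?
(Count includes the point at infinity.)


For each x in F_7, count y with y^2 = x^3 + 4 x + 6 mod 7:
  x = 1: RHS = 4, y in [2, 5]  -> 2 point(s)
  x = 2: RHS = 1, y in [1, 6]  -> 2 point(s)
  x = 4: RHS = 2, y in [3, 4]  -> 2 point(s)
  x = 5: RHS = 4, y in [2, 5]  -> 2 point(s)
  x = 6: RHS = 1, y in [1, 6]  -> 2 point(s)
Affine points: 10. Add the point at infinity: total = 11.

#E(F_7) = 11


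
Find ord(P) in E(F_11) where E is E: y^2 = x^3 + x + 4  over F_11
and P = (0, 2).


Compute successive multiples of P until we hit O:
  1P = (0, 2)
  2P = (9, 4)
  3P = (3, 1)
  4P = (2, 6)
  5P = (2, 5)
  6P = (3, 10)
  7P = (9, 7)
  8P = (0, 9)
  ... (continuing to 9P)
  9P = O

ord(P) = 9


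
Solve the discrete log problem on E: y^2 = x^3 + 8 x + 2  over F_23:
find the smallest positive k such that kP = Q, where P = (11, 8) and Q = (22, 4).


Enumerate multiples of P until we hit Q = (22, 4):
  1P = (11, 8)
  2P = (4, 12)
  3P = (21, 1)
  4P = (0, 5)
  5P = (2, 7)
  6P = (12, 20)
  7P = (6, 6)
  8P = (8, 7)
  9P = (22, 19)
  10P = (14, 12)
  11P = (10, 1)
  12P = (5, 11)
  13P = (13, 16)
  14P = (15, 22)
  15P = (15, 1)
  16P = (13, 7)
  17P = (5, 12)
  18P = (10, 22)
  19P = (14, 11)
  20P = (22, 4)
Match found at i = 20.

k = 20


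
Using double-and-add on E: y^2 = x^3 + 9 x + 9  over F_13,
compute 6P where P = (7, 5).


k = 6 = 110_2 (binary, LSB first: 011)
Double-and-add from P = (7, 5):
  bit 0 = 0: acc unchanged = O
  bit 1 = 1: acc = O + (12, 8) = (12, 8)
  bit 2 = 1: acc = (12, 8) + (5, 7) = (0, 3)

6P = (0, 3)


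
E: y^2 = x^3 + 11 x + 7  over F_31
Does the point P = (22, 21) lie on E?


Check whether y^2 = x^3 + 11 x + 7 (mod 31) for (x, y) = (22, 21).
LHS: y^2 = 21^2 mod 31 = 7
RHS: x^3 + 11 x + 7 = 22^3 + 11*22 + 7 mod 31 = 16
LHS != RHS

No, not on the curve


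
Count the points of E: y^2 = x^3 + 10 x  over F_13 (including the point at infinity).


For each x in F_13, count y with y^2 = x^3 + 10 x + 0 mod 13:
  x = 0: RHS = 0, y in [0]  -> 1 point(s)
  x = 4: RHS = 0, y in [0]  -> 1 point(s)
  x = 6: RHS = 3, y in [4, 9]  -> 2 point(s)
  x = 7: RHS = 10, y in [6, 7]  -> 2 point(s)
  x = 9: RHS = 0, y in [0]  -> 1 point(s)
Affine points: 7. Add the point at infinity: total = 8.

#E(F_13) = 8


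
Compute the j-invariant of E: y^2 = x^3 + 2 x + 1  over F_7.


Delta = -16(4 a^3 + 27 b^2) mod 7 = 1
-1728 * (4 a)^3 = -1728 * (4*2)^3 mod 7 = 1
j = 1 * 1^(-1) mod 7 = 1

j = 1 (mod 7)


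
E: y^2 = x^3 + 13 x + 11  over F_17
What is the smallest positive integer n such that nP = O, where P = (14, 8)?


Compute successive multiples of P until we hit O:
  1P = (14, 8)
  2P = (8, 7)
  3P = (4, 5)
  4P = (3, 14)
  5P = (1, 5)
  6P = (10, 6)
  7P = (6, 13)
  8P = (12, 12)
  ... (continuing to 17P)
  17P = O

ord(P) = 17


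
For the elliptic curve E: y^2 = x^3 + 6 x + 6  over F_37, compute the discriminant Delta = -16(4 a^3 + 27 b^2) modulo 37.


4 a^3 + 27 b^2 = 4*6^3 + 27*6^2 = 864 + 972 = 1836
Delta = -16 * (1836) = -29376
Delta mod 37 = 2

Delta = 2 (mod 37)


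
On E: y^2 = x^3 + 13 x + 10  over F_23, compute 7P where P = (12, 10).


k = 7 = 111_2 (binary, LSB first: 111)
Double-and-add from P = (12, 10):
  bit 0 = 1: acc = O + (12, 10) = (12, 10)
  bit 1 = 1: acc = (12, 10) + (1, 22) = (11, 14)
  bit 2 = 1: acc = (11, 14) + (16, 6) = (5, 4)

7P = (5, 4)


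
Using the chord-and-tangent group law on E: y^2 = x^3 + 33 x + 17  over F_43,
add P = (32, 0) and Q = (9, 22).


P != Q, so use the chord formula.
s = (y2 - y1) / (x2 - x1) = (22) / (20) mod 43 = 14
x3 = s^2 - x1 - x2 mod 43 = 14^2 - 32 - 9 = 26
y3 = s (x1 - x3) - y1 mod 43 = 14 * (32 - 26) - 0 = 41

P + Q = (26, 41)


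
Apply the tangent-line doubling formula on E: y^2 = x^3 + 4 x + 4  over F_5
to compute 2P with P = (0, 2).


Doubling: s = (3 x1^2 + a) / (2 y1)
s = (3*0^2 + 4) / (2*2) mod 5 = 1
x3 = s^2 - 2 x1 mod 5 = 1^2 - 2*0 = 1
y3 = s (x1 - x3) - y1 mod 5 = 1 * (0 - 1) - 2 = 2

2P = (1, 2)


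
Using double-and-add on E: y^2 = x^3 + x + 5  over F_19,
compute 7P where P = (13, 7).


k = 7 = 111_2 (binary, LSB first: 111)
Double-and-add from P = (13, 7):
  bit 0 = 1: acc = O + (13, 7) = (13, 7)
  bit 1 = 1: acc = (13, 7) + (13, 12) = O
  bit 2 = 1: acc = O + (13, 7) = (13, 7)

7P = (13, 7)


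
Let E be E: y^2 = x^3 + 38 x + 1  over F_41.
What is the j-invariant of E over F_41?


Delta = -16(4 a^3 + 27 b^2) mod 41 = 25
-1728 * (4 a)^3 = -1728 * (4*38)^3 mod 41 = 36
j = 36 * 25^(-1) mod 41 = 8

j = 8 (mod 41)


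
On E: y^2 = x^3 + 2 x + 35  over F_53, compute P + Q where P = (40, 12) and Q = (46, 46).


P != Q, so use the chord formula.
s = (y2 - y1) / (x2 - x1) = (34) / (6) mod 53 = 41
x3 = s^2 - x1 - x2 mod 53 = 41^2 - 40 - 46 = 5
y3 = s (x1 - x3) - y1 mod 53 = 41 * (40 - 5) - 12 = 45

P + Q = (5, 45)


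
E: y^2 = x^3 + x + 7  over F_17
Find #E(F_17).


For each x in F_17, count y with y^2 = x^3 + 1 x + 7 mod 17:
  x = 1: RHS = 9, y in [3, 14]  -> 2 point(s)
  x = 2: RHS = 0, y in [0]  -> 1 point(s)
  x = 5: RHS = 1, y in [1, 16]  -> 2 point(s)
  x = 6: RHS = 8, y in [5, 12]  -> 2 point(s)
  x = 7: RHS = 0, y in [0]  -> 1 point(s)
  x = 8: RHS = 0, y in [0]  -> 1 point(s)
  x = 12: RHS = 13, y in [8, 9]  -> 2 point(s)
Affine points: 11. Add the point at infinity: total = 12.

#E(F_17) = 12


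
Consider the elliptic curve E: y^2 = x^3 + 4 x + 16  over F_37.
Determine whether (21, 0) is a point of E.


Check whether y^2 = x^3 + 4 x + 16 (mod 37) for (x, y) = (21, 0).
LHS: y^2 = 0^2 mod 37 = 0
RHS: x^3 + 4 x + 16 = 21^3 + 4*21 + 16 mod 37 = 0
LHS = RHS

Yes, on the curve


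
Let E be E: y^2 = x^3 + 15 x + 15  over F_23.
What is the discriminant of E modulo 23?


4 a^3 + 27 b^2 = 4*15^3 + 27*15^2 = 13500 + 6075 = 19575
Delta = -16 * (19575) = -313200
Delta mod 23 = 14

Delta = 14 (mod 23)


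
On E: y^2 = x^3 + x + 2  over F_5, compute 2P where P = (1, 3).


Doubling: s = (3 x1^2 + a) / (2 y1)
s = (3*1^2 + 1) / (2*3) mod 5 = 4
x3 = s^2 - 2 x1 mod 5 = 4^2 - 2*1 = 4
y3 = s (x1 - x3) - y1 mod 5 = 4 * (1 - 4) - 3 = 0

2P = (4, 0)


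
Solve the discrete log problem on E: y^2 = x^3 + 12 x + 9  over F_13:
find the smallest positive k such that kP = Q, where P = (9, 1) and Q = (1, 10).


Enumerate multiples of P until we hit Q = (1, 10):
  1P = (9, 1)
  2P = (11, 4)
  3P = (5, 5)
  4P = (0, 3)
  5P = (1, 3)
  6P = (12, 3)
  7P = (4, 11)
  8P = (4, 2)
  9P = (12, 10)
  10P = (1, 10)
Match found at i = 10.

k = 10


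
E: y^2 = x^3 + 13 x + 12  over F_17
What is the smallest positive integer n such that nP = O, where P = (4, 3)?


Compute successive multiples of P until we hit O:
  1P = (4, 3)
  2P = (8, 13)
  3P = (7, 15)
  4P = (5, 10)
  5P = (6, 0)
  6P = (5, 7)
  7P = (7, 2)
  8P = (8, 4)
  ... (continuing to 10P)
  10P = O

ord(P) = 10


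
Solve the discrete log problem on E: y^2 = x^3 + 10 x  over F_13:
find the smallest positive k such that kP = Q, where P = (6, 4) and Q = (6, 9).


Enumerate multiples of P until we hit Q = (6, 9):
  1P = (6, 4)
  2P = (0, 0)
  3P = (6, 9)
Match found at i = 3.

k = 3


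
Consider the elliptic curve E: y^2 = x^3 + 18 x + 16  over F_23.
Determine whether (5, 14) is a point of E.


Check whether y^2 = x^3 + 18 x + 16 (mod 23) for (x, y) = (5, 14).
LHS: y^2 = 14^2 mod 23 = 12
RHS: x^3 + 18 x + 16 = 5^3 + 18*5 + 16 mod 23 = 1
LHS != RHS

No, not on the curve


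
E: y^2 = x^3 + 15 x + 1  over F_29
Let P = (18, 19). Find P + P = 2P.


Doubling: s = (3 x1^2 + a) / (2 y1)
s = (3*18^2 + 15) / (2*19) mod 29 = 13
x3 = s^2 - 2 x1 mod 29 = 13^2 - 2*18 = 17
y3 = s (x1 - x3) - y1 mod 29 = 13 * (18 - 17) - 19 = 23

2P = (17, 23)


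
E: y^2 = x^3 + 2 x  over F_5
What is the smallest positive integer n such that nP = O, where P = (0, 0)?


Compute successive multiples of P until we hit O:
  1P = (0, 0)
  2P = O

ord(P) = 2


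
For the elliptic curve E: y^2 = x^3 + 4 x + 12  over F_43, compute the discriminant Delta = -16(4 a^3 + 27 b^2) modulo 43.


4 a^3 + 27 b^2 = 4*4^3 + 27*12^2 = 256 + 3888 = 4144
Delta = -16 * (4144) = -66304
Delta mod 43 = 2

Delta = 2 (mod 43)


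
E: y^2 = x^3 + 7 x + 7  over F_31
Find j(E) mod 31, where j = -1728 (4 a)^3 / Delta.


Delta = -16(4 a^3 + 27 b^2) mod 31 = 1
-1728 * (4 a)^3 = -1728 * (4*7)^3 mod 31 = 1
j = 1 * 1^(-1) mod 31 = 1

j = 1 (mod 31)


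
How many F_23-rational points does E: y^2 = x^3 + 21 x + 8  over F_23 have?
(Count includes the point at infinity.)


For each x in F_23, count y with y^2 = x^3 + 21 x + 8 mod 23:
  x = 0: RHS = 8, y in [10, 13]  -> 2 point(s)
  x = 2: RHS = 12, y in [9, 14]  -> 2 point(s)
  x = 3: RHS = 6, y in [11, 12]  -> 2 point(s)
  x = 4: RHS = 18, y in [8, 15]  -> 2 point(s)
  x = 5: RHS = 8, y in [10, 13]  -> 2 point(s)
  x = 9: RHS = 6, y in [11, 12]  -> 2 point(s)
  x = 11: RHS = 6, y in [11, 12]  -> 2 point(s)
  x = 15: RHS = 18, y in [8, 15]  -> 2 point(s)
  x = 16: RHS = 1, y in [1, 22]  -> 2 point(s)
  x = 18: RHS = 8, y in [10, 13]  -> 2 point(s)
  x = 21: RHS = 4, y in [2, 21]  -> 2 point(s)
  x = 22: RHS = 9, y in [3, 20]  -> 2 point(s)
Affine points: 24. Add the point at infinity: total = 25.

#E(F_23) = 25


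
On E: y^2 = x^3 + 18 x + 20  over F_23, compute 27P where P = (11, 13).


k = 27 = 11011_2 (binary, LSB first: 11011)
Double-and-add from P = (11, 13):
  bit 0 = 1: acc = O + (11, 13) = (11, 13)
  bit 1 = 1: acc = (11, 13) + (7, 12) = (18, 14)
  bit 2 = 0: acc unchanged = (18, 14)
  bit 3 = 1: acc = (18, 14) + (20, 10) = (12, 20)
  bit 4 = 1: acc = (12, 20) + (1, 4) = (22, 1)

27P = (22, 1)


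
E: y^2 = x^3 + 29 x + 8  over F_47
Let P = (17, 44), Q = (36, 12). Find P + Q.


P != Q, so use the chord formula.
s = (y2 - y1) / (x2 - x1) = (15) / (19) mod 47 = 28
x3 = s^2 - x1 - x2 mod 47 = 28^2 - 17 - 36 = 26
y3 = s (x1 - x3) - y1 mod 47 = 28 * (17 - 26) - 44 = 33

P + Q = (26, 33)


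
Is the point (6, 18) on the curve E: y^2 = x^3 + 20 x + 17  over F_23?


Check whether y^2 = x^3 + 20 x + 17 (mod 23) for (x, y) = (6, 18).
LHS: y^2 = 18^2 mod 23 = 2
RHS: x^3 + 20 x + 17 = 6^3 + 20*6 + 17 mod 23 = 8
LHS != RHS

No, not on the curve


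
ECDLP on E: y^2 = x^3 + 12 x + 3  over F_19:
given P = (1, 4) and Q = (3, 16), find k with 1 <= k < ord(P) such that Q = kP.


Enumerate multiples of P until we hit Q = (3, 16):
  1P = (1, 4)
  2P = (3, 16)
Match found at i = 2.

k = 2


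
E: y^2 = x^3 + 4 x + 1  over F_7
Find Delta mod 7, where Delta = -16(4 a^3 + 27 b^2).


4 a^3 + 27 b^2 = 4*4^3 + 27*1^2 = 256 + 27 = 283
Delta = -16 * (283) = -4528
Delta mod 7 = 1

Delta = 1 (mod 7)


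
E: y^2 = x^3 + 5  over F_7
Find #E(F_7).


For each x in F_7, count y with y^2 = x^3 + 0 x + 5 mod 7:
  x = 3: RHS = 4, y in [2, 5]  -> 2 point(s)
  x = 5: RHS = 4, y in [2, 5]  -> 2 point(s)
  x = 6: RHS = 4, y in [2, 5]  -> 2 point(s)
Affine points: 6. Add the point at infinity: total = 7.

#E(F_7) = 7


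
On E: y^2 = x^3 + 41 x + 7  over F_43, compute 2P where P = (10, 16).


Doubling: s = (3 x1^2 + a) / (2 y1)
s = (3*10^2 + 41) / (2*16) mod 43 = 12
x3 = s^2 - 2 x1 mod 43 = 12^2 - 2*10 = 38
y3 = s (x1 - x3) - y1 mod 43 = 12 * (10 - 38) - 16 = 35

2P = (38, 35)


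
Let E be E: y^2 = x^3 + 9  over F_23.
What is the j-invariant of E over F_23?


Delta = -16(4 a^3 + 27 b^2) mod 23 = 14
-1728 * (4 a)^3 = -1728 * (4*0)^3 mod 23 = 0
j = 0 * 14^(-1) mod 23 = 0

j = 0 (mod 23)


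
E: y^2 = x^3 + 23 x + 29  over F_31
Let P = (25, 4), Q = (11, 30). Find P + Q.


P != Q, so use the chord formula.
s = (y2 - y1) / (x2 - x1) = (26) / (17) mod 31 = 7
x3 = s^2 - x1 - x2 mod 31 = 7^2 - 25 - 11 = 13
y3 = s (x1 - x3) - y1 mod 31 = 7 * (25 - 13) - 4 = 18

P + Q = (13, 18)


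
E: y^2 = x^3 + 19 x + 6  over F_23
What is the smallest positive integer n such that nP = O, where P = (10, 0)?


Compute successive multiples of P until we hit O:
  1P = (10, 0)
  2P = O

ord(P) = 2


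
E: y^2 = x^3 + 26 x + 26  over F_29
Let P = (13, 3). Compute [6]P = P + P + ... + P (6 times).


k = 6 = 110_2 (binary, LSB first: 011)
Double-and-add from P = (13, 3):
  bit 0 = 0: acc unchanged = O
  bit 1 = 1: acc = O + (12, 23) = (12, 23)
  bit 2 = 1: acc = (12, 23) + (27, 13) = (13, 26)

6P = (13, 26)


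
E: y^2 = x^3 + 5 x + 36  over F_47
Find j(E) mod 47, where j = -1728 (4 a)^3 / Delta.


Delta = -16(4 a^3 + 27 b^2) mod 47 = 29
-1728 * (4 a)^3 = -1728 * (4*5)^3 mod 47 = 16
j = 16 * 29^(-1) mod 47 = 20

j = 20 (mod 47)


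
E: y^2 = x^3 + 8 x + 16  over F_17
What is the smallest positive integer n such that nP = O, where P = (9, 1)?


Compute successive multiples of P until we hit O:
  1P = (9, 1)
  2P = (3, 4)
  3P = (1, 12)
  4P = (15, 3)
  5P = (12, 15)
  6P = (14, 4)
  7P = (10, 12)
  8P = (0, 13)
  ... (continuing to 19P)
  19P = O

ord(P) = 19


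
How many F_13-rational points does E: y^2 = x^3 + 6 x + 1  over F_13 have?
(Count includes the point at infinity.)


For each x in F_13, count y with y^2 = x^3 + 6 x + 1 mod 13:
  x = 0: RHS = 1, y in [1, 12]  -> 2 point(s)
  x = 5: RHS = 0, y in [0]  -> 1 point(s)
  x = 7: RHS = 9, y in [3, 10]  -> 2 point(s)
  x = 9: RHS = 4, y in [2, 11]  -> 2 point(s)
Affine points: 7. Add the point at infinity: total = 8.

#E(F_13) = 8


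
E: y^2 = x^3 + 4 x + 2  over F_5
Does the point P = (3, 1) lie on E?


Check whether y^2 = x^3 + 4 x + 2 (mod 5) for (x, y) = (3, 1).
LHS: y^2 = 1^2 mod 5 = 1
RHS: x^3 + 4 x + 2 = 3^3 + 4*3 + 2 mod 5 = 1
LHS = RHS

Yes, on the curve


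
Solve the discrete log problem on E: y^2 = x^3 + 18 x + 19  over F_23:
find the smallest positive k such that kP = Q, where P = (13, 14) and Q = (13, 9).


Enumerate multiples of P until we hit Q = (13, 9):
  1P = (13, 14)
  2P = (5, 21)
  3P = (9, 17)
  4P = (3, 13)
  5P = (10, 7)
  6P = (8, 13)
  7P = (14, 18)
  8P = (12, 13)
  9P = (22, 0)
  10P = (12, 10)
  11P = (14, 5)
  12P = (8, 10)
  13P = (10, 16)
  14P = (3, 10)
  15P = (9, 6)
  16P = (5, 2)
  17P = (13, 9)
Match found at i = 17.

k = 17


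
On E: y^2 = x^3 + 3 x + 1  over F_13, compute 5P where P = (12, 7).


k = 5 = 101_2 (binary, LSB first: 101)
Double-and-add from P = (12, 7):
  bit 0 = 1: acc = O + (12, 7) = (12, 7)
  bit 1 = 0: acc unchanged = (12, 7)
  bit 2 = 1: acc = (12, 7) + (12, 7) = (12, 6)

5P = (12, 6)


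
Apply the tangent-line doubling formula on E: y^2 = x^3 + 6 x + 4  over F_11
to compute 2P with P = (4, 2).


Doubling: s = (3 x1^2 + a) / (2 y1)
s = (3*4^2 + 6) / (2*2) mod 11 = 8
x3 = s^2 - 2 x1 mod 11 = 8^2 - 2*4 = 1
y3 = s (x1 - x3) - y1 mod 11 = 8 * (4 - 1) - 2 = 0

2P = (1, 0)


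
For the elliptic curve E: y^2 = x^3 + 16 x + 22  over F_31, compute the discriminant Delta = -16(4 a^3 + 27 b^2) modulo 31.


4 a^3 + 27 b^2 = 4*16^3 + 27*22^2 = 16384 + 13068 = 29452
Delta = -16 * (29452) = -471232
Delta mod 31 = 30

Delta = 30 (mod 31)


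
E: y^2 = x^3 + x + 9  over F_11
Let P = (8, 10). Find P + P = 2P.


Doubling: s = (3 x1^2 + a) / (2 y1)
s = (3*8^2 + 1) / (2*10) mod 11 = 8
x3 = s^2 - 2 x1 mod 11 = 8^2 - 2*8 = 4
y3 = s (x1 - x3) - y1 mod 11 = 8 * (8 - 4) - 10 = 0

2P = (4, 0)


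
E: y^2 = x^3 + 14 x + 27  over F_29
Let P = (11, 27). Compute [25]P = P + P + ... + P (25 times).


k = 25 = 11001_2 (binary, LSB first: 10011)
Double-and-add from P = (11, 27):
  bit 0 = 1: acc = O + (11, 27) = (11, 27)
  bit 1 = 0: acc unchanged = (11, 27)
  bit 2 = 0: acc unchanged = (11, 27)
  bit 3 = 1: acc = (11, 27) + (24, 8) = (3, 26)
  bit 4 = 1: acc = (3, 26) + (15, 4) = (20, 10)

25P = (20, 10)


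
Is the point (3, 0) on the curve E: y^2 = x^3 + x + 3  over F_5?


Check whether y^2 = x^3 + 1 x + 3 (mod 5) for (x, y) = (3, 0).
LHS: y^2 = 0^2 mod 5 = 0
RHS: x^3 + 1 x + 3 = 3^3 + 1*3 + 3 mod 5 = 3
LHS != RHS

No, not on the curve


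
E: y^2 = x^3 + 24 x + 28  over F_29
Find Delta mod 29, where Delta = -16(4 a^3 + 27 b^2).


4 a^3 + 27 b^2 = 4*24^3 + 27*28^2 = 55296 + 21168 = 76464
Delta = -16 * (76464) = -1223424
Delta mod 29 = 28

Delta = 28 (mod 29)


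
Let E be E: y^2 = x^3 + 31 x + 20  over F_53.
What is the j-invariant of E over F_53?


Delta = -16(4 a^3 + 27 b^2) mod 53 = 31
-1728 * (4 a)^3 = -1728 * (4*31)^3 mod 53 = 42
j = 42 * 31^(-1) mod 53 = 27

j = 27 (mod 53)


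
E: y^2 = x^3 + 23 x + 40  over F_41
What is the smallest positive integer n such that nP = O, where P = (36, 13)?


Compute successive multiples of P until we hit O:
  1P = (36, 13)
  2P = (31, 9)
  3P = (14, 21)
  4P = (24, 5)
  5P = (27, 34)
  6P = (29, 39)
  7P = (40, 37)
  8P = (1, 33)
  ... (continuing to 40P)
  40P = O

ord(P) = 40


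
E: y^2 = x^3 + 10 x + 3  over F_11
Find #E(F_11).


For each x in F_11, count y with y^2 = x^3 + 10 x + 3 mod 11:
  x = 0: RHS = 3, y in [5, 6]  -> 2 point(s)
  x = 1: RHS = 3, y in [5, 6]  -> 2 point(s)
  x = 2: RHS = 9, y in [3, 8]  -> 2 point(s)
  x = 3: RHS = 5, y in [4, 7]  -> 2 point(s)
  x = 6: RHS = 4, y in [2, 9]  -> 2 point(s)
  x = 7: RHS = 9, y in [3, 8]  -> 2 point(s)
  x = 8: RHS = 1, y in [1, 10]  -> 2 point(s)
  x = 10: RHS = 3, y in [5, 6]  -> 2 point(s)
Affine points: 16. Add the point at infinity: total = 17.

#E(F_11) = 17


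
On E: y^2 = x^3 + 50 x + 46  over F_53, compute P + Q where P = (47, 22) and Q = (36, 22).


P != Q, so use the chord formula.
s = (y2 - y1) / (x2 - x1) = (0) / (42) mod 53 = 0
x3 = s^2 - x1 - x2 mod 53 = 0^2 - 47 - 36 = 23
y3 = s (x1 - x3) - y1 mod 53 = 0 * (47 - 23) - 22 = 31

P + Q = (23, 31)


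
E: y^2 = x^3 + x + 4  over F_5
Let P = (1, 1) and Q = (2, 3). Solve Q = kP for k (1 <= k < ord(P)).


Enumerate multiples of P until we hit Q = (2, 3):
  1P = (1, 1)
  2P = (2, 2)
  3P = (3, 2)
  4P = (0, 2)
  5P = (0, 3)
  6P = (3, 3)
  7P = (2, 3)
Match found at i = 7.

k = 7


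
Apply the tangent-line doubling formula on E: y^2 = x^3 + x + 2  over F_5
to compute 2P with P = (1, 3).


Doubling: s = (3 x1^2 + a) / (2 y1)
s = (3*1^2 + 1) / (2*3) mod 5 = 4
x3 = s^2 - 2 x1 mod 5 = 4^2 - 2*1 = 4
y3 = s (x1 - x3) - y1 mod 5 = 4 * (1 - 4) - 3 = 0

2P = (4, 0)


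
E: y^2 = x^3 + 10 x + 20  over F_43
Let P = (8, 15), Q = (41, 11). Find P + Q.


P != Q, so use the chord formula.
s = (y2 - y1) / (x2 - x1) = (39) / (33) mod 43 = 9
x3 = s^2 - x1 - x2 mod 43 = 9^2 - 8 - 41 = 32
y3 = s (x1 - x3) - y1 mod 43 = 9 * (8 - 32) - 15 = 27

P + Q = (32, 27)


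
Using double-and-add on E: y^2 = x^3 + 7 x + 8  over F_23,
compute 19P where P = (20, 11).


k = 19 = 10011_2 (binary, LSB first: 11001)
Double-and-add from P = (20, 11):
  bit 0 = 1: acc = O + (20, 11) = (20, 11)
  bit 1 = 1: acc = (20, 11) + (12, 16) = (9, 8)
  bit 2 = 0: acc unchanged = (9, 8)
  bit 3 = 0: acc unchanged = (9, 8)
  bit 4 = 1: acc = (9, 8) + (17, 7) = (6, 6)

19P = (6, 6)


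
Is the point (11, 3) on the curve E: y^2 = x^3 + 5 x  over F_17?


Check whether y^2 = x^3 + 5 x + 0 (mod 17) for (x, y) = (11, 3).
LHS: y^2 = 3^2 mod 17 = 9
RHS: x^3 + 5 x + 0 = 11^3 + 5*11 + 0 mod 17 = 9
LHS = RHS

Yes, on the curve


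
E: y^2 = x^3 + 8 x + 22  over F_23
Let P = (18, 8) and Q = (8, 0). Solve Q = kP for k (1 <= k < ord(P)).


Enumerate multiples of P until we hit Q = (8, 0):
  1P = (18, 8)
  2P = (14, 7)
  3P = (4, 7)
  4P = (3, 21)
  5P = (5, 16)
  6P = (8, 0)
Match found at i = 6.

k = 6


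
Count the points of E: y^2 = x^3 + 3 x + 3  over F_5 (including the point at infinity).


For each x in F_5, count y with y^2 = x^3 + 3 x + 3 mod 5:
  x = 3: RHS = 4, y in [2, 3]  -> 2 point(s)
  x = 4: RHS = 4, y in [2, 3]  -> 2 point(s)
Affine points: 4. Add the point at infinity: total = 5.

#E(F_5) = 5


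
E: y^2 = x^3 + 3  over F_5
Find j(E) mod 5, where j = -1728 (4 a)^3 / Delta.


Delta = -16(4 a^3 + 27 b^2) mod 5 = 2
-1728 * (4 a)^3 = -1728 * (4*0)^3 mod 5 = 0
j = 0 * 2^(-1) mod 5 = 0

j = 0 (mod 5)


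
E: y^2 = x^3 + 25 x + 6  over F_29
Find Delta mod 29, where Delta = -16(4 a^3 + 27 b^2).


4 a^3 + 27 b^2 = 4*25^3 + 27*6^2 = 62500 + 972 = 63472
Delta = -16 * (63472) = -1015552
Delta mod 29 = 28

Delta = 28 (mod 29)


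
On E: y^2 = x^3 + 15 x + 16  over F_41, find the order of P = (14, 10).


Compute successive multiples of P until we hit O:
  1P = (14, 10)
  2P = (15, 7)
  3P = (21, 11)
  4P = (1, 27)
  5P = (10, 10)
  6P = (17, 31)
  7P = (18, 3)
  8P = (30, 18)
  ... (continuing to 32P)
  32P = O

ord(P) = 32


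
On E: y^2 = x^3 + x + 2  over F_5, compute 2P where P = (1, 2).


Doubling: s = (3 x1^2 + a) / (2 y1)
s = (3*1^2 + 1) / (2*2) mod 5 = 1
x3 = s^2 - 2 x1 mod 5 = 1^2 - 2*1 = 4
y3 = s (x1 - x3) - y1 mod 5 = 1 * (1 - 4) - 2 = 0

2P = (4, 0)


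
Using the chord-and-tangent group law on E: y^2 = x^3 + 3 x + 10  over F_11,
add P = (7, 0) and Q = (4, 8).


P != Q, so use the chord formula.
s = (y2 - y1) / (x2 - x1) = (8) / (8) mod 11 = 1
x3 = s^2 - x1 - x2 mod 11 = 1^2 - 7 - 4 = 1
y3 = s (x1 - x3) - y1 mod 11 = 1 * (7 - 1) - 0 = 6

P + Q = (1, 6)


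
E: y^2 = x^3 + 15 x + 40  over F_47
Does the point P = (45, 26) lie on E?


Check whether y^2 = x^3 + 15 x + 40 (mod 47) for (x, y) = (45, 26).
LHS: y^2 = 26^2 mod 47 = 18
RHS: x^3 + 15 x + 40 = 45^3 + 15*45 + 40 mod 47 = 2
LHS != RHS

No, not on the curve


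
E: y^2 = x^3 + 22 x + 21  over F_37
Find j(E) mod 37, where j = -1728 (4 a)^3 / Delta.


Delta = -16(4 a^3 + 27 b^2) mod 37 = 32
-1728 * (4 a)^3 = -1728 * (4*22)^3 mod 37 = 29
j = 29 * 32^(-1) mod 37 = 9

j = 9 (mod 37)


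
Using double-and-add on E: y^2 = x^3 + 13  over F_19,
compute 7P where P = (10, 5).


k = 7 = 111_2 (binary, LSB first: 111)
Double-and-add from P = (10, 5):
  bit 0 = 1: acc = O + (10, 5) = (10, 5)
  bit 1 = 1: acc = (10, 5) + (6, 1) = (4, 1)
  bit 2 = 1: acc = (4, 1) + (16, 10) = (15, 5)

7P = (15, 5)


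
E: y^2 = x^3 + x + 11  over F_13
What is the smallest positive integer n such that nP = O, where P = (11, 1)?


Compute successive multiples of P until we hit O:
  1P = (11, 1)
  2P = (4, 12)
  3P = (1, 0)
  4P = (4, 1)
  5P = (11, 12)
  6P = O

ord(P) = 6


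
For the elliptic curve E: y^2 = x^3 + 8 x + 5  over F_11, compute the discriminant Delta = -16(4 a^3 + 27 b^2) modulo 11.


4 a^3 + 27 b^2 = 4*8^3 + 27*5^2 = 2048 + 675 = 2723
Delta = -16 * (2723) = -43568
Delta mod 11 = 3

Delta = 3 (mod 11)


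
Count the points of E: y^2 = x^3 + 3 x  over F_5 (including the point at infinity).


For each x in F_5, count y with y^2 = x^3 + 3 x + 0 mod 5:
  x = 0: RHS = 0, y in [0]  -> 1 point(s)
  x = 1: RHS = 4, y in [2, 3]  -> 2 point(s)
  x = 2: RHS = 4, y in [2, 3]  -> 2 point(s)
  x = 3: RHS = 1, y in [1, 4]  -> 2 point(s)
  x = 4: RHS = 1, y in [1, 4]  -> 2 point(s)
Affine points: 9. Add the point at infinity: total = 10.

#E(F_5) = 10


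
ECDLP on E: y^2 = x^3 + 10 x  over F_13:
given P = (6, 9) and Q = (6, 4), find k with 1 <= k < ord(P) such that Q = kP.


Enumerate multiples of P until we hit Q = (6, 4):
  1P = (6, 9)
  2P = (0, 0)
  3P = (6, 4)
Match found at i = 3.

k = 3


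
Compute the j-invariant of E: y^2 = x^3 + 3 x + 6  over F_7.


Delta = -16(4 a^3 + 27 b^2) mod 7 = 3
-1728 * (4 a)^3 = -1728 * (4*3)^3 mod 7 = 6
j = 6 * 3^(-1) mod 7 = 2

j = 2 (mod 7)


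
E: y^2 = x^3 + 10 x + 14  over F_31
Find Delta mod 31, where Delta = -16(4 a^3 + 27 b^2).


4 a^3 + 27 b^2 = 4*10^3 + 27*14^2 = 4000 + 5292 = 9292
Delta = -16 * (9292) = -148672
Delta mod 31 = 4

Delta = 4 (mod 31)


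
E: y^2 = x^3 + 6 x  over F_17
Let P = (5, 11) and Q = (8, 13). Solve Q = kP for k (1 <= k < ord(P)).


Enumerate multiples of P until we hit Q = (8, 13):
  1P = (5, 11)
  2P = (9, 16)
  3P = (12, 10)
  4P = (8, 4)
  5P = (0, 0)
  6P = (8, 13)
Match found at i = 6.

k = 6


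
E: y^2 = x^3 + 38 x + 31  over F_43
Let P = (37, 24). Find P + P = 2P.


Doubling: s = (3 x1^2 + a) / (2 y1)
s = (3*37^2 + 38) / (2*24) mod 43 = 12
x3 = s^2 - 2 x1 mod 43 = 12^2 - 2*37 = 27
y3 = s (x1 - x3) - y1 mod 43 = 12 * (37 - 27) - 24 = 10

2P = (27, 10)


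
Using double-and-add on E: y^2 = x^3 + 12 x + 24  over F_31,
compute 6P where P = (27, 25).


k = 6 = 110_2 (binary, LSB first: 011)
Double-and-add from P = (27, 25):
  bit 0 = 0: acc unchanged = O
  bit 1 = 1: acc = O + (2, 5) = (2, 5)
  bit 2 = 1: acc = (2, 5) + (3, 5) = (26, 26)

6P = (26, 26)


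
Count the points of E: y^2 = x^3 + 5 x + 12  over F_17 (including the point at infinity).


For each x in F_17, count y with y^2 = x^3 + 5 x + 12 mod 17:
  x = 1: RHS = 1, y in [1, 16]  -> 2 point(s)
  x = 2: RHS = 13, y in [8, 9]  -> 2 point(s)
  x = 5: RHS = 9, y in [3, 14]  -> 2 point(s)
  x = 7: RHS = 16, y in [4, 13]  -> 2 point(s)
  x = 9: RHS = 4, y in [2, 15]  -> 2 point(s)
  x = 10: RHS = 8, y in [5, 12]  -> 2 point(s)
  x = 11: RHS = 4, y in [2, 15]  -> 2 point(s)
  x = 12: RHS = 15, y in [7, 10]  -> 2 point(s)
  x = 13: RHS = 13, y in [8, 9]  -> 2 point(s)
  x = 14: RHS = 4, y in [2, 15]  -> 2 point(s)
Affine points: 20. Add the point at infinity: total = 21.

#E(F_17) = 21
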